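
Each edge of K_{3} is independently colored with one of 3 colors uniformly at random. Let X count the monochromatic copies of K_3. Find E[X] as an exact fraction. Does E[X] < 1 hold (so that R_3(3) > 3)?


E[X] = C(3, 3) · 3^{1 − 3} = 1 · 3^{−2} = 1/9.
As a reduced fraction: E[X] = 1/9 ≈ 0.111111.
Is E[X] < 1? YES.
Since E[X] < 1, there exists a 3-coloring of K_{3} with no monochromatic K_3; hence R_3(3) > 3.

E[X] = 1/9 ≈ 0.111111; E[X] < 1, so R_3(3) > 3.


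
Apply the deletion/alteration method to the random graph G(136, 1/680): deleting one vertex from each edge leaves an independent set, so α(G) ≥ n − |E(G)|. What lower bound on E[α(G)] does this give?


E[|E(G)|] = C(136, 2)·p = 9180 · (1/680) = 27/2.
E[α(G)] ≥ n − E[|E(G)|] = 136 − 27/2 = 245/2.
Numerically: ≈ 122.500000.
(This is only a lower bound; the true E[α(G)] may be larger.)

E[α(G)] ≥ 245/2 ≈ 122.500000.


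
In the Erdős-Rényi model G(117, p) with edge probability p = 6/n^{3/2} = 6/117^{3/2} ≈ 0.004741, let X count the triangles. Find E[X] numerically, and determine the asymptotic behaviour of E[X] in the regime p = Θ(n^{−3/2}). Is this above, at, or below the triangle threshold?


Number of potential triangles: C(117, 3) = 260130.
Each occurs with probability p³ ≈ (0.004741)³ ≈ 1.065657e-07.
By linearity: E[X] = C(117, 3)·p³ ≈ 260130 · 1.065657e-07 ≈ 0.0277.
Since α = 3/2 > 1, p = c/n^{3/2} = o(1/n) is below the triangle threshold p ~ 1/n. Asymptotically E[X] ~ (c³/6)·n^{3(1−α)} = (6³/6)·n^{-1.5} → 0, so by Markov's inequality G has no triangles w.h.p.

E[X] ≈ 0.0277; in regime p = Θ(1/n^{3/2}) E[X] tends to 0 (below the triangle threshold p ~ 1/n).


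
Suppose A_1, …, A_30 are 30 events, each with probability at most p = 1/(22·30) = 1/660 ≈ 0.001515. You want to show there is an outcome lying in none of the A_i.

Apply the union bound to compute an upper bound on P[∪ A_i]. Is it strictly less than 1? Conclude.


Union bound: P[∪_{i=1}^{30} A_i] ≤ Σ_i P[A_i] ≤ 30·p = 30·(1/660) = 1/22.
Numerically: 1/22 ≈ 0.045455.
Is 1/22 < 1? YES.
Since P[∪ A_i] ≤ 1/22 < 1, the complement has P[∩ A_i^c] ≥ 1 − 1/22 = 21/22 > 0, so some outcome avoids every A_i.

30·p = 1/22 ≈ 0.045455; existence CERTIFIED by the union bound.


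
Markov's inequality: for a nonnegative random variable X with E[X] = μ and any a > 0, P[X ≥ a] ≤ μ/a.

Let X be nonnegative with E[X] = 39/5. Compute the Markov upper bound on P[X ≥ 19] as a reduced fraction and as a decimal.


μ = E[X] = 39/5, a = 19.
Markov: P[X ≥ 19] ≤ μ/a = (39/5)/19 = 39/95.
Numerically: ≈ 0.410526.
(Since a = 19 > μ = 7.800000, the bound 39/95 is < 1 and informative.)

P[X ≥ 19] ≤ 39/95 ≈ 0.410526.


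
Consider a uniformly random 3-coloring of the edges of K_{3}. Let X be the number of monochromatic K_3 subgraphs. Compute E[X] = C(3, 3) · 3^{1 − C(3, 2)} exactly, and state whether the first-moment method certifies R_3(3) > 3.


E[X] = C(3, 3) · 3^{1 − 3} = 1 · 3^{−2} = 1/9.
As a reduced fraction: E[X] = 1/9 ≈ 0.1111111.
Is E[X] < 1? YES.
Since E[X] < 1, there exists a 3-coloring of K_{3} with no monochromatic K_3; hence R_3(3) > 3.

E[X] = 1/9 ≈ 0.1111111; E[X] < 1, so R_3(3) > 3.


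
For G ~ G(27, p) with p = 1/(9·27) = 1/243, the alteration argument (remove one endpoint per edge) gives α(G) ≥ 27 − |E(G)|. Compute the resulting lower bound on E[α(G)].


E[|E(G)|] = C(27, 2)·p = 351 · (1/243) = 13/9.
E[α(G)] ≥ n − E[|E(G)|] = 27 − 13/9 = 230/9.
Numerically: ≈ 25.5556.
(This is only a lower bound; the true E[α(G)] may be larger.)

E[α(G)] ≥ 230/9 ≈ 25.5556.


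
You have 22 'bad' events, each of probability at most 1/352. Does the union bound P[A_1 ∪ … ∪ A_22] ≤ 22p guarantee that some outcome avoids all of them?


Union bound: P[∪_{i=1}^{22} A_i] ≤ Σ_i P[A_i] ≤ 22·p = 22·(1/352) = 1/16.
Numerically: 1/16 ≈ 0.0625.
Is 1/16 < 1? YES.
Since P[∪ A_i] ≤ 1/16 < 1, the complement has P[∩ A_i^c] ≥ 1 − 1/16 = 15/16 > 0, so some outcome avoids every A_i.

22·p = 1/16 ≈ 0.0625; existence CERTIFIED by the union bound.


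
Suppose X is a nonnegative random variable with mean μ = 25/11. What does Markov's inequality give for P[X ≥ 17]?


μ = E[X] = 25/11, a = 17.
Markov: P[X ≥ 17] ≤ μ/a = (25/11)/17 = 25/187.
Numerically: ≈ 0.134.
(Since a = 17 > μ = 2.273, the bound 25/187 is < 1 and informative.)

P[X ≥ 17] ≤ 25/187 ≈ 0.134.


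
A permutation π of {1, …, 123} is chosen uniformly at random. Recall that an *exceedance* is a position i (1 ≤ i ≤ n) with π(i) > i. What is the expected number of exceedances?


Write X = Σ_{i=1}^{123} X_i, where X_i = 1_{π(i) > i}.
For each fixed i, π(i) is uniform over {1, …, 123} (marginal of a uniform permutation), so P[π(i) > i] = (n − i)/n. Summing: Σ_{i=1}^{123} (n − i)/n = (0 + 1 + … + 122)/123 = 123(123 − 1)/(2·123) = (123 − 1)/2.
Hence E[X] = Σ_{i=1}^{123} (123 − i)/123 = 61 ≈ 61.00000.

E[X] = 61 = 61.00000.


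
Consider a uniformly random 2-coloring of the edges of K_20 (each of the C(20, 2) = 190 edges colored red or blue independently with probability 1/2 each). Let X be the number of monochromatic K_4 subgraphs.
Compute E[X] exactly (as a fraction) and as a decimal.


Let X = Σ_S X_S over the C(20, 4) = 4845 subsets S of size 4, where X_S = 1 if the K_4 on S is monochromatic.
For a fixed S, the K_4 on S has C(4, 2) = 6 edges. P[all 6 edges red] = (1/2)^6, and likewise for blue, so P[monochromatic] = 2·(1/2)^6 = 2^{1 − 6} = 1/32.
Summing: E[X] = C(20, 4) · 2^{1 − 6} = 4845 · 1/32 = 4845/32.
Numerically: E[X] ≈ 151.4062.

E[X] = C(20,4)·2^(1−C(4,2)) = 4845/32 ≈ 151.4062.


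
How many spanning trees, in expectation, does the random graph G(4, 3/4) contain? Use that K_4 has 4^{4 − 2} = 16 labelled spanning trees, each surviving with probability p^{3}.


K_4 has 4^{4 − 2} = 16 labelled spanning trees.
For each such spanning tree H, let X_H = 1 if all 3 edges of H are present in G. Then P[X_H = 1] = p^{3} = (3/4)^{3} = 27/64.
By linearity: E[X] = Σ_H E[X_H] = 16 · p^{3} = 16 · 27/64 = 27/4.
Numerically: E[X] ≈ 6.75.

E[X] = 16 · (3/4)^{3} = 27/4 ≈ 6.75.


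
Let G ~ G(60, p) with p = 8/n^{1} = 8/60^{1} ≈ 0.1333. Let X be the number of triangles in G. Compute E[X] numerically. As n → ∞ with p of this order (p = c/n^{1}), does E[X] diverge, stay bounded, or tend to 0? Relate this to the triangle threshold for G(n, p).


Number of potential triangles: C(60, 3) = 34220.
Each occurs with probability p³ ≈ (0.1333)³ ≈ 2.370370e-03.
By linearity: E[X] = C(60, 3)·p³ ≈ 34220 · 2.370370e-03 ≈ 81.1141.
Here α = 1, so p = 8/n is exactly at the triangle threshold p ~ 1/n. Asymptotically E[X] → c³/6 = 8³/6 = 256/3 ≈ 85.3333, a bounded constant. In this regime the triangle count is asymptotically Poisson(c³/6).

E[X] ≈ 81.1141; in regime p = Θ(1/n^{1}) E[X] stays bounded (at the triangle threshold p ~ 1/n).


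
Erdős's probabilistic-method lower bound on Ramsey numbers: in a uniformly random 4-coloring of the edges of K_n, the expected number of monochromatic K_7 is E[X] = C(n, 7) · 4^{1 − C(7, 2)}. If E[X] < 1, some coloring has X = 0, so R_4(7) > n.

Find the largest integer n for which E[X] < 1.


We need C(n, 7) · 4^{1 − 21} < 1, i.e. C(n, 7) < 4^{21 − 1} = 1099511627776.
Check values of n near the boundary:
  n = 175: C(175, 7) = 883208107275; 883208107275 < 1099511627776? YES
  n = 176: C(176, 7) = 919790691600; 919790691600 < 1099511627776? YES
  n = 177: C(177, 7) = 957664425960; 957664425960 < 1099511627776? YES
  n = 178: C(178, 7) = 996867063280; 996867063280 < 1099511627776? YES
  n = 179: C(179, 7) = 1037437234460; 1037437234460 < 1099511627776? YES
  n = 180: C(180, 7) = 1079414463600; 1079414463600 < 1099511627776? YES
  n = 181: C(181, 7) = 1122839183400; 1122839183400 < 1099511627776? NO
  n = 182: C(182, 7) = 1167752750736; 1167752750736 < 1099511627776? NO
  n = 183: C(183, 7) = 1214197462413; 1214197462413 < 1099511627776? NO
The largest n with C(n, 7) < 1099511627776 is n = 180 (where E[X] = 67463403975/68719476736 ≈ 0.982). Hence R_4(7) > 180, i.e. R_4(7) ≥ 181.

Largest n = 180; hence R_4(7) > 180.


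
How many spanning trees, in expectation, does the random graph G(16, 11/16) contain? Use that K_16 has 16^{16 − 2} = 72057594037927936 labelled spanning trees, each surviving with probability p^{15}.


K_16 has 16^{16 − 2} = 72057594037927936 labelled spanning trees.
For each such spanning tree H, let X_H = 1 if all 15 edges of H are present in G. Then P[X_H = 1] = p^{15} = (11/16)^{15} = 4177248169415651/1152921504606846976.
By linearity of expectation: E[X] = Σ_H E[X_H] = 72057594037927936 · p^{15} = 72057594037927936 · 4177248169415651/1152921504606846976 = 4177248169415651/16.
Numerically: E[X] ≈ 2.61e+14.

E[X] = 72057594037927936 · (11/16)^{15} = 4177248169415651/16 ≈ 2.61e+14.


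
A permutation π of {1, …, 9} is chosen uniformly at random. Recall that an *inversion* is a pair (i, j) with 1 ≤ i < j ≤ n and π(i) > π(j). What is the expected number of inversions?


Write X = Σ X_I over the C(9, 2) = 36 pairs i < j, with X_I the indicator of one inversion.
There are 36 indicators.
For each fixed pair i < j, the values π(i) and π(j) are two distinct elements of {1, …, 9} in uniformly random order; by symmetry P[π(i) > π(j)] = 1/2.
By linearity: E[X] = 36 · (1/2) = C(9, 2) · (1/2) = 36/2 = 18 ≈ 18.000.

E[X] = 18 = 18.000.


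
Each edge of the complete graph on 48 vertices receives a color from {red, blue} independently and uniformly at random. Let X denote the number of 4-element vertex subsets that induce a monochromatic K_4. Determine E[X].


Let X = Σ_S X_S over the C(48, 4) = 194580 subsets S of size 4, where X_S = 1 if the K_4 on S is monochromatic.
For a fixed S, the K_4 on S has C(4, 2) = 6 edges. P[all 6 edges red] = (1/2)^6, and likewise for blue, so P[monochromatic] = 2·(1/2)^6 = 2^{1 − 6} = 1/32.
Summing: E[X] = C(48, 4) · 2^{1 − 6} = 194580 · 1/32 = 48645/8.
Numerically: E[X] ≈ 6080.625.

E[X] = C(48,4)·2^(1−C(4,2)) = 48645/8 ≈ 6080.625.


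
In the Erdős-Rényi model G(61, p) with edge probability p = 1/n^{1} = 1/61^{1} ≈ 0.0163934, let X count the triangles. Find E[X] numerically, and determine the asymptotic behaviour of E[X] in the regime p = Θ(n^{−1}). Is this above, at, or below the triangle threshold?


Number of potential triangles: C(61, 3) = 35990.
Each occurs with probability p³ ≈ (0.0163934)³ ≈ 4.40565510e-06.
By linearity: E[X] = C(61, 3)·p³ ≈ 35990 · 4.40565510e-06 ≈ 0.158560.
Here α = 1, so p = 1/n is exactly at the triangle threshold p ~ 1/n. Asymptotically E[X] → c³/6 = 1³/6 = 1/6 ≈ 0.166667, a bounded constant. In this regime the triangle count is asymptotically Poisson(c³/6).

E[X] ≈ 0.158560; in regime p = Θ(1/n^{1}) E[X] stays bounded (at the triangle threshold p ~ 1/n).


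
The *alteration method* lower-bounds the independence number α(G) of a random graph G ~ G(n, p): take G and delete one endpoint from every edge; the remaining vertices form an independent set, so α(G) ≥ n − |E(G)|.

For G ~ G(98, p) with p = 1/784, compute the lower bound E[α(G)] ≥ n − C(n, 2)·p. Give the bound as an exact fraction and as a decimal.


E[|E(G)|] = C(98, 2)·p = 4753 · (1/784) = 97/16.
E[α(G)] ≥ n − E[|E(G)|] = 98 − 97/16 = 1471/16.
Numerically: ≈ 91.93750.
(This is only a lower bound; the true E[α(G)] may be larger.)

E[α(G)] ≥ 1471/16 ≈ 91.93750.


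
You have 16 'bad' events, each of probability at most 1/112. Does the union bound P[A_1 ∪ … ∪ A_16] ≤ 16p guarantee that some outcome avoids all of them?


Union bound: P[∪_{i=1}^{16} A_i] ≤ Σ_i P[A_i] ≤ 16·p = 16·(1/112) = 1/7.
Numerically: 1/7 ≈ 0.1429.
Is 1/7 < 1? YES.
Since P[∪ A_i] ≤ 1/7 < 1, the complement has P[∩ A_i^c] ≥ 1 − 1/7 = 6/7 > 0, so some outcome avoids every A_i.

16·p = 1/7 ≈ 0.1429; existence CERTIFIED by the union bound.


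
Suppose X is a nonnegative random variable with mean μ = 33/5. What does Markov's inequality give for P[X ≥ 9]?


μ = E[X] = 33/5, a = 9.
Markov: P[X ≥ 9] ≤ μ/a = (33/5)/9 = 11/15.
Numerically: ≈ 0.7333.
(Since a = 9 > μ = 6.6000, the bound 11/15 is < 1 and informative.)

P[X ≥ 9] ≤ 11/15 ≈ 0.7333.


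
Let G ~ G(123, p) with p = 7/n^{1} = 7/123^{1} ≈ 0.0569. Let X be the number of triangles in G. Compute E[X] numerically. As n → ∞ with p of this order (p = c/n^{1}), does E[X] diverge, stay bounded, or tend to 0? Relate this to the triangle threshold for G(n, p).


Number of potential triangles: C(123, 3) = 302621.
Each occurs with probability p³ ≈ (0.0569)³ ≈ 1.84323e-04.
By linearity: E[X] = C(123, 3)·p³ ≈ 302621 · 1.84323e-04 ≈ 55.780.
Here α = 1, so p = 7/n is exactly at the triangle threshold p ~ 1/n. Asymptotically E[X] → c³/6 = 7³/6 = 343/6 ≈ 57.167, a bounded constant. In this regime the triangle count is asymptotically Poisson(c³/6).

E[X] ≈ 55.780; in regime p = Θ(1/n^{1}) E[X] stays bounded (at the triangle threshold p ~ 1/n).


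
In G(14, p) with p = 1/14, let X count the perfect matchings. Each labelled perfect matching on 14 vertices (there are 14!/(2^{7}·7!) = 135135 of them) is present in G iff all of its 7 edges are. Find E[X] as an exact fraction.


K_14 has 14!/(2^{7}·7!) = 135135 labelled perfect matchings.
For each such perfect matching H, let X_H = 1 if all 7 edges of H are present in G. Then P[X_H = 1] = p^{7} = (1/14)^{7} = 1/105413504.
By linearity of expectation: E[X] = Σ_H E[X_H] = 135135 · p^{7} = 135135 · 1/105413504 = 19305/15059072.
Numerically: E[X] ≈ 0.00128195.

E[X] = 135135 · (1/14)^{7} = 19305/15059072 ≈ 0.00128195.


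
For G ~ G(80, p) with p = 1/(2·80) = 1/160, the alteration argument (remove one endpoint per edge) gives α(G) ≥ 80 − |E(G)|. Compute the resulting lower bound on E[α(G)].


E[|E(G)|] = C(80, 2)·p = 3160 · (1/160) = 79/4.
E[α(G)] ≥ n − E[|E(G)|] = 80 − 79/4 = 241/4.
Numerically: ≈ 60.250.
(This is only a lower bound; the true E[α(G)] may be larger.)

E[α(G)] ≥ 241/4 ≈ 60.250.


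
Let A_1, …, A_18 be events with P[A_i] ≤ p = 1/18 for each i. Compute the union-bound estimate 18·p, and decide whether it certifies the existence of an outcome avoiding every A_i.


Union bound: P[∪_{i=1}^{18} A_i] ≤ Σ_i P[A_i] ≤ 18·p = 18·(1/18) = 1.
Numerically: 1 ≈ 1.000000.
Is 1 < 1? NO.
Since the bound 1 is ≥ 1, the union bound is uninformative here; it does NOT by itself certify existence.

18·p = 1 ≈ 1.000000; existence NOT certified by the union bound.


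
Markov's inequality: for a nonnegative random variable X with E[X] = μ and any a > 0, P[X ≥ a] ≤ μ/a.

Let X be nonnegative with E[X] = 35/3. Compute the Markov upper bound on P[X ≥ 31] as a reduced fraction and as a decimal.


μ = E[X] = 35/3, a = 31.
Markov: P[X ≥ 31] ≤ μ/a = (35/3)/31 = 35/93.
Numerically: ≈ 0.37634.
(Since a = 31 > μ = 11.66667, the bound 35/93 is < 1 and informative.)

P[X ≥ 31] ≤ 35/93 ≈ 0.37634.


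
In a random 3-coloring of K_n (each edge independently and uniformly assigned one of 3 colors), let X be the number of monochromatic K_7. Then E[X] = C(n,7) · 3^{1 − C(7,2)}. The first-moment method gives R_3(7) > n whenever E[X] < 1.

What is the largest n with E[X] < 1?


We need C(n, 7) · 3^{1 − 21} < 1, i.e. C(n, 7) < 3^{21 − 1} = 3486784401.
Check values of n near the boundary:
  n = 77: C(77, 7) = 2404808340; 2404808340 < 3486784401? YES
  n = 78: C(78, 7) = 2641902120; 2641902120 < 3486784401? YES
  n = 79: C(79, 7) = 2898753715; 2898753715 < 3486784401? YES
  n = 80: C(80, 7) = 3176716400; 3176716400 < 3486784401? YES
  n = 81: C(81, 7) = 3477216600; 3477216600 < 3486784401? YES
  n = 82: C(82, 7) = 3801756816; 3801756816 < 3486784401? NO
  n = 83: C(83, 7) = 4151918628; 4151918628 < 3486784401? NO
The largest n with C(n, 7) < 3486784401 is n = 81 (where E[X] = 42928600/43046721 ≈ 0.9973). Hence R_3(7) > 81, i.e. R_3(7) ≥ 82.

Largest n = 81; hence R_3(7) > 81.


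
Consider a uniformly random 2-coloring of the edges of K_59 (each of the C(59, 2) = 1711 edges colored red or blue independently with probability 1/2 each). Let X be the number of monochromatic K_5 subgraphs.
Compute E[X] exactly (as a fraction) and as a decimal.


Let X = Σ_S X_S over the C(59, 5) = 5006386 subsets S of size 5, where X_S = 1 if the K_5 on S is monochromatic.
For a fixed S, the K_5 on S has C(5, 2) = 10 edges. P[all 10 edges red] = (1/2)^10, and likewise for blue, so P[monochromatic] = 2·(1/2)^10 = 2^{1 − 10} = 1/512.
Summing: E[X] = C(59, 5) · 2^{1 − 10} = 5006386 · 1/512 = 2503193/256.
Numerically: E[X] ≈ 9778.0977.

E[X] = C(59,5)·2^(1−C(5,2)) = 2503193/256 ≈ 9778.0977.


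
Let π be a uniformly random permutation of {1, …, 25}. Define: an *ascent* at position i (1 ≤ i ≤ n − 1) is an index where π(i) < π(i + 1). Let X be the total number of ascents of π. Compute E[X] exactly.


Write X = Σ X_I over i = 1, …, 24, with X_I the indicator of one ascent.
There are 24 indicators.
For each fixed i, the pair (π(i), π(i+1)) is a uniformly random ordered pair of distinct values from {1, …, 25}; by symmetry P[π(i) < π(i+1)] = 1/2.
By linearity: E[X] = 24 · (1/2) = (25 − 1) · (1/2) = 12 ≈ 12.0000.

E[X] = 12 = 12.0000.


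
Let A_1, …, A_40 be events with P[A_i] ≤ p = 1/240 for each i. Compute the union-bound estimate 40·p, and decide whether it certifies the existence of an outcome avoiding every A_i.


Union bound: P[∪_{i=1}^{40} A_i] ≤ Σ_i P[A_i] ≤ 40·p = 40·(1/240) = 1/6.
Numerically: 1/6 ≈ 0.1666667.
Is 1/6 < 1? YES.
Since P[∪ A_i] ≤ 1/6 < 1, the complement has P[∩ A_i^c] ≥ 1 − 1/6 = 5/6 > 0, so some outcome avoids every A_i.

40·p = 1/6 ≈ 0.1666667; existence CERTIFIED by the union bound.


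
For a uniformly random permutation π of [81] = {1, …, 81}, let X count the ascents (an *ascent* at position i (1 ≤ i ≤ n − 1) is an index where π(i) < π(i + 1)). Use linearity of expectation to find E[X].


Write X = Σ X_I over i = 1, …, 80, with X_I the indicator of one ascent.
There are 80 indicators.
For each fixed i, the pair (π(i), π(i+1)) is a uniformly random ordered pair of distinct values from {1, …, 81}; by symmetry P[π(i) < π(i+1)] = 1/2.
By linearity: E[X] = 80 · (1/2) = (81 − 1) · (1/2) = 40 ≈ 40.000000.

E[X] = 40 = 40.000000.


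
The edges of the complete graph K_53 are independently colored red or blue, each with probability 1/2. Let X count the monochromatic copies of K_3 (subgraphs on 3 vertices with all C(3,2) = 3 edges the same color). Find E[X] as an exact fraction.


Let X = Σ_S X_S over the C(53, 3) = 23426 subsets S of size 3, where X_S = 1 if the K_3 on S is monochromatic.
For a fixed S, the K_3 on S has C(3, 2) = 3 edges. P[all 3 edges red] = (1/2)^3, and likewise for blue, so P[monochromatic] = 2·(1/2)^3 = 2^{1 − 3} = 1/4.
By linearity: E[X] = C(53, 3) · 2^{1 − 3} = 23426 · 1/4 = 11713/2.
Numerically: E[X] ≈ 5856.500000.

E[X] = C(53,3)·2^(1−C(3,2)) = 11713/2 ≈ 5856.500000.


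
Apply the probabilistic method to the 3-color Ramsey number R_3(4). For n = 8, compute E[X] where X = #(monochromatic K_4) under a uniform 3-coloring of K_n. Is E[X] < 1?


E[X] = C(8, 4) · 3^{1 − 6} = 70 · 3^{−5} = 70/243.
As a reduced fraction: E[X] = 70/243 ≈ 0.28807.
Is E[X] < 1? YES.
Since E[X] < 1, there exists a 3-coloring of K_{8} with no monochromatic K_4; hence R_3(4) > 8.

E[X] = 70/243 ≈ 0.28807; E[X] < 1, so R_3(4) > 8.


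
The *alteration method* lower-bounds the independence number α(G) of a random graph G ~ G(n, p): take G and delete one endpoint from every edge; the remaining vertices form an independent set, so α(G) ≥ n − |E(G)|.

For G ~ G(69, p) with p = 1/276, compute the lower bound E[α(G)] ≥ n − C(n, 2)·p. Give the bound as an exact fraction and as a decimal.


E[|E(G)|] = C(69, 2)·p = 2346 · (1/276) = 17/2.
E[α(G)] ≥ n − E[|E(G)|] = 69 − 17/2 = 121/2.
Numerically: ≈ 60.5000.
(This is only a lower bound; the true E[α(G)] may be larger.)

E[α(G)] ≥ 121/2 ≈ 60.5000.


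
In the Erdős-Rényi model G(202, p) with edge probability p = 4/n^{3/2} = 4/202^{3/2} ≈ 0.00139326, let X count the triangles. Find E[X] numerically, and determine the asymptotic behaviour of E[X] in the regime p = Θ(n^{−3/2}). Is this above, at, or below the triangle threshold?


Number of potential triangles: C(202, 3) = 1353400.
Each occurs with probability p³ ≈ (0.00139326)³ ≈ 2.70457364e-09.
By linearity: E[X] = C(202, 3)·p³ ≈ 1353400 · 2.70457364e-09 ≈ 0.003660.
Since α = 3/2 > 1, p = c/n^{3/2} = o(1/n) is below the triangle threshold p ~ 1/n. Asymptotically E[X] ~ (c³/6)·n^{3(1−α)} = (4³/6)·n^{-1.5} → 0, so by Markov's inequality G has no triangles w.h.p.

E[X] ≈ 0.003660; in regime p = Θ(1/n^{3/2}) E[X] tends to 0 (below the triangle threshold p ~ 1/n).


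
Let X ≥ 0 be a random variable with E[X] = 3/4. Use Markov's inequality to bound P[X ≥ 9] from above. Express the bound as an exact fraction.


μ = E[X] = 3/4, a = 9.
Markov: P[X ≥ 9] ≤ μ/a = (3/4)/9 = 1/12.
Numerically: ≈ 0.083.
(Since a = 9 > μ = 0.750, the bound 1/12 is < 1 and informative.)

P[X ≥ 9] ≤ 1/12 ≈ 0.083.


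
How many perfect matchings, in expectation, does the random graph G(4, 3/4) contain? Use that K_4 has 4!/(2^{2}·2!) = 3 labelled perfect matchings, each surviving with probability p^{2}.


K_4 has 4!/(2^{2}·2!) = 3 labelled perfect matchings.
For each such perfect matching H, let X_H = 1 if all 2 edges of H are present in G. Then P[X_H = 1] = p^{2} = (3/4)^{2} = 9/16.
By linearity: E[X] = Σ_H E[X_H] = 3 · p^{2} = 3 · 9/16 = 27/16.
Numerically: E[X] ≈ 1.69.

E[X] = 3 · (3/4)^{2} = 27/16 ≈ 1.69.


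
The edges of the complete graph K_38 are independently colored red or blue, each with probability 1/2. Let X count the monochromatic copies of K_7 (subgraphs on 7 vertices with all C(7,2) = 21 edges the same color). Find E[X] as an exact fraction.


Let X = Σ_S X_S over the C(38, 7) = 12620256 subsets S of size 7, where X_S = 1 if the K_7 on S is monochromatic.
For a fixed S, the K_7 on S has C(7, 2) = 21 edges. P[all 21 edges red] = (1/2)^21, and likewise for blue, so P[monochromatic] = 2·(1/2)^21 = 2^{1 − 21} = 1/1048576.
By linearity of expectation: E[X] = C(38, 7) · 2^{1 − 21} = 12620256 · 1/1048576 = 394383/32768.
Numerically: E[X] ≈ 12.0356.

E[X] = C(38,7)·2^(1−C(7,2)) = 394383/32768 ≈ 12.0356.


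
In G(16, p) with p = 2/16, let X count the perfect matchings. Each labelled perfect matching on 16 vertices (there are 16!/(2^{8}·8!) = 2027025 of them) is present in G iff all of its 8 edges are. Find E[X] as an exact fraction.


K_16 has 16!/(2^{8}·8!) = 2027025 labelled perfect matchings.
For each such perfect matching H, let X_H = 1 if all 8 edges of H are present in G. Then P[X_H = 1] = p^{8} = (1/8)^{8} = 1/16777216.
By linearity: E[X] = Σ_H E[X_H] = 2027025 · p^{8} = 2027025 · 1/16777216 = 2027025/16777216.
Numerically: E[X] ≈ 0.12082.

E[X] = 2027025 · (1/8)^{8} = 2027025/16777216 ≈ 0.12082.


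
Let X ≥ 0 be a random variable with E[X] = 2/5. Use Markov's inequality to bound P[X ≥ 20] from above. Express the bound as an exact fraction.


μ = E[X] = 2/5, a = 20.
Markov: P[X ≥ 20] ≤ μ/a = (2/5)/20 = 1/50.
Numerically: ≈ 0.02000.
(Since a = 20 > μ = 0.40000, the bound 1/50 is < 1 and informative.)

P[X ≥ 20] ≤ 1/50 ≈ 0.02000.


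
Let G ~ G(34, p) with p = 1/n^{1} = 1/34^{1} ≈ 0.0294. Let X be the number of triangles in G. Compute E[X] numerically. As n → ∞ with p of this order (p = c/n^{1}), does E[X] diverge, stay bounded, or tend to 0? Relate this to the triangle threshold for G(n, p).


Number of potential triangles: C(34, 3) = 5984.
Each occurs with probability p³ ≈ (0.0294)³ ≈ 2.54427e-05.
By linearity: E[X] = C(34, 3)·p³ ≈ 5984 · 2.54427e-05 ≈ 0.152.
Here α = 1, so p = 1/n is exactly at the triangle threshold p ~ 1/n. Asymptotically E[X] → c³/6 = 1³/6 = 1/6 ≈ 0.167, a bounded constant. In this regime the triangle count is asymptotically Poisson(c³/6).

E[X] ≈ 0.152; in regime p = Θ(1/n^{1}) E[X] stays bounded (at the triangle threshold p ~ 1/n).


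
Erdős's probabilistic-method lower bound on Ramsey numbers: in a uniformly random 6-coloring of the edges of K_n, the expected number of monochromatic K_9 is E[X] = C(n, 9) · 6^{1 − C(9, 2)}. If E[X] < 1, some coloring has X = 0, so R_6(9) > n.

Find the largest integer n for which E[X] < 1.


We need C(n, 9) · 6^{1 − 36} < 1, i.e. C(n, 9) < 6^{36 − 1} = 1719070799748422591028658176.
Check values of n near the boundary:
  n = 4407: C(4407, 9) = 1713856532599459170657070050; 1713856532599459170657070050 < 1719070799748422591028658176? YES
  n = 4408: C(4408, 9) = 1717362945146264156457459600; 1717362945146264156457459600 < 1719070799748422591028658176? YES
  n = 4409: C(4409, 9) = 1720875732988608787686577131; 1720875732988608787686577131 < 1719070799748422591028658176? NO
  n = 4410: C(4410, 9) = 1724394906266704102180823710; 1724394906266704102180823710 < 1719070799748422591028658176? NO
  n = 4411: C(4411, 9) = 1727920475134582415883601405; 1727920475134582415883601405 < 1719070799748422591028658176? NO
The largest n with C(n, 9) < 1719070799748422591028658176 is n = 4408 (where E[X] = 35778394690547169926197075/35813974994758803979763712 ≈ 0.99901). Hence R_6(9) > 4408, i.e. R_6(9) ≥ 4409.

Largest n = 4408; hence R_6(9) > 4408.


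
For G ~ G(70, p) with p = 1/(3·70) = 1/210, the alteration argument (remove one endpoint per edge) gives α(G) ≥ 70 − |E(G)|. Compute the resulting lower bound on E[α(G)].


E[|E(G)|] = C(70, 2)·p = 2415 · (1/210) = 23/2.
E[α(G)] ≥ n − E[|E(G)|] = 70 − 23/2 = 117/2.
Numerically: ≈ 58.500000.
(This is only a lower bound; the true E[α(G)] may be larger.)

E[α(G)] ≥ 117/2 ≈ 58.500000.


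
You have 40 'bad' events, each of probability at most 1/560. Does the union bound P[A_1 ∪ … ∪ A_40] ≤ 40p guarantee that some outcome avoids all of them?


Union bound: P[∪_{i=1}^{40} A_i] ≤ Σ_i P[A_i] ≤ 40·p = 40·(1/560) = 1/14.
Numerically: 1/14 ≈ 0.07143.
Is 1/14 < 1? YES.
Since P[∪ A_i] ≤ 1/14 < 1, the complement has P[∩ A_i^c] ≥ 1 − 1/14 = 13/14 > 0, so some outcome avoids every A_i.

40·p = 1/14 ≈ 0.07143; existence CERTIFIED by the union bound.


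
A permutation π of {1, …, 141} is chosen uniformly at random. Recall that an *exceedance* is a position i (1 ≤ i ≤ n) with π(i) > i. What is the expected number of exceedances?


Write X = Σ_{i=1}^{141} X_i, where X_i = 1_{π(i) > i}.
For each fixed i, π(i) is uniform over {1, …, 141} (marginal of a uniform permutation), so P[π(i) > i] = (n − i)/n. Summing: Σ_{i=1}^{141} (n − i)/n = (0 + 1 + … + 140)/141 = 141(141 − 1)/(2·141) = (141 − 1)/2.
Hence E[X] = Σ_{i=1}^{141} (141 − i)/141 = 70 ≈ 70.00000.

E[X] = 70 = 70.00000.


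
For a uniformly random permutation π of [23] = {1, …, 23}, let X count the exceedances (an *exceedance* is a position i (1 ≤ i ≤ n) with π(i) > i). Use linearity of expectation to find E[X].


Write X = Σ_{i=1}^{23} X_i, where X_i = 1_{π(i) > i}.
For each fixed i, π(i) is uniform over {1, …, 23} (marginal of a uniform permutation), so P[π(i) > i] = (n − i)/n. Summing: Σ_{i=1}^{23} (n − i)/n = (0 + 1 + … + 22)/23 = 23(23 − 1)/(2·23) = (23 − 1)/2.
Hence E[X] = Σ_{i=1}^{23} (23 − i)/23 = 11 ≈ 11.000000.

E[X] = 11 = 11.000000.


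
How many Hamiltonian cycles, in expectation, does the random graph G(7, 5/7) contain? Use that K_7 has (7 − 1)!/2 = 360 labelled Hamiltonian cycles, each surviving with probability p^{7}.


K_7 has (7 − 1)!/2 = 360 labelled Hamiltonian cycles.
For each such Hamiltonian cycle H, let X_H = 1 if all 7 edges of H are present in G. Then P[X_H = 1] = p^{7} = (5/7)^{7} = 78125/823543.
By linearity: E[X] = Σ_H E[X_H] = 360 · p^{7} = 360 · 78125/823543 = 28125000/823543.
Numerically: E[X] ≈ 34.151.

E[X] = 360 · (5/7)^{7} = 28125000/823543 ≈ 34.151.


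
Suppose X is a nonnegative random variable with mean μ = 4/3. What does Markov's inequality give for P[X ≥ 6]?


μ = E[X] = 4/3, a = 6.
Markov: P[X ≥ 6] ≤ μ/a = (4/3)/6 = 2/9.
Numerically: ≈ 0.22222.
(Since a = 6 > μ = 1.33333, the bound 2/9 is < 1 and informative.)

P[X ≥ 6] ≤ 2/9 ≈ 0.22222.


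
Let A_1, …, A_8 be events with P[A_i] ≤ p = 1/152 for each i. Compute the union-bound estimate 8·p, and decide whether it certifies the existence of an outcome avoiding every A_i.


Union bound: P[∪_{i=1}^{8} A_i] ≤ Σ_i P[A_i] ≤ 8·p = 8·(1/152) = 1/19.
Numerically: 1/19 ≈ 0.0526316.
Is 1/19 < 1? YES.
Since P[∪ A_i] ≤ 1/19 < 1, the complement has P[∩ A_i^c] ≥ 1 − 1/19 = 18/19 > 0, so some outcome avoids every A_i.

8·p = 1/19 ≈ 0.0526316; existence CERTIFIED by the union bound.


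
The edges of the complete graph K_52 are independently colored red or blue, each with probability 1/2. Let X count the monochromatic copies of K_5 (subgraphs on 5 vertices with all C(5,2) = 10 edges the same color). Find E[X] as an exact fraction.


Let X = Σ_S X_S over the C(52, 5) = 2598960 subsets S of size 5, where X_S = 1 if the K_5 on S is monochromatic.
For a fixed S, the K_5 on S has C(5, 2) = 10 edges. P[all 10 edges red] = (1/2)^10, and likewise for blue, so P[monochromatic] = 2·(1/2)^10 = 2^{1 − 10} = 1/512.
By linearity of expectation: E[X] = C(52, 5) · 2^{1 − 10} = 2598960 · 1/512 = 162435/32.
Numerically: E[X] ≈ 5076.094.

E[X] = C(52,5)·2^(1−C(5,2)) = 162435/32 ≈ 5076.094.


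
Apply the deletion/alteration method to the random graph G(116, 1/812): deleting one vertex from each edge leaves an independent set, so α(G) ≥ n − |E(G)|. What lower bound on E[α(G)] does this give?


E[|E(G)|] = C(116, 2)·p = 6670 · (1/812) = 115/14.
E[α(G)] ≥ n − E[|E(G)|] = 116 − 115/14 = 1509/14.
Numerically: ≈ 107.78571.
(This is only a lower bound; the true E[α(G)] may be larger.)

E[α(G)] ≥ 1509/14 ≈ 107.78571.


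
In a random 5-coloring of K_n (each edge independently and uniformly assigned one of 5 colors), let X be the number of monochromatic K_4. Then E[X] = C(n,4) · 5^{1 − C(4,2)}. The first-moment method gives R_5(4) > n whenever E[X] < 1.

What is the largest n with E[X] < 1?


We need C(n, 4) · 5^{1 − 6} < 1, i.e. C(n, 4) < 5^{6 − 1} = 3125.
Check values of n near the boundary:
  n = 16: C(16, 4) = 1820; 1820 < 3125? YES
  n = 17: C(17, 4) = 2380; 2380 < 3125? YES
  n = 18: C(18, 4) = 3060; 3060 < 3125? YES
  n = 19: C(19, 4) = 3876; 3876 < 3125? NO
The largest n with C(n, 4) < 3125 is n = 18 (where E[X] = 612/625 ≈ 0.9792000). Hence R_5(4) > 18, i.e. R_5(4) ≥ 19.

Largest n = 18; hence R_5(4) > 18.


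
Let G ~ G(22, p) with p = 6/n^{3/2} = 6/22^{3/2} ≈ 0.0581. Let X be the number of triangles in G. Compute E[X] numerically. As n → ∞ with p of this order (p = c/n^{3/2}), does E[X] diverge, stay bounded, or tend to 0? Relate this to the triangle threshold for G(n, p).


Number of potential triangles: C(22, 3) = 1540.
Each occurs with probability p³ ≈ (0.0581)³ ≈ 1.96586e-04.
By linearity: E[X] = C(22, 3)·p³ ≈ 1540 · 1.96586e-04 ≈ 0.303.
Since α = 3/2 > 1, p = c/n^{3/2} = o(1/n) is below the triangle threshold p ~ 1/n. Asymptotically E[X] ~ (c³/6)·n^{3(1−α)} = (6³/6)·n^{-1.5} → 0, so by Markov's inequality G has no triangles w.h.p.

E[X] ≈ 0.303; in regime p = Θ(1/n^{3/2}) E[X] tends to 0 (below the triangle threshold p ~ 1/n).


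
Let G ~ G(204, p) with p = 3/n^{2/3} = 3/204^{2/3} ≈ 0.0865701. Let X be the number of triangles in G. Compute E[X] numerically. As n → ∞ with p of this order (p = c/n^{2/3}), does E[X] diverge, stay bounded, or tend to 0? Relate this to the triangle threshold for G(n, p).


Number of potential triangles: C(204, 3) = 1394204.
Each occurs with probability p³ ≈ (0.0865701)³ ≈ 6.48788927e-04.
By linearity: E[X] = C(204, 3)·p³ ≈ 1394204 · 6.48788927e-04 ≈ 904.544118.
Since α = 2/3 < 1, p = c/n^{2/3} ≫ 1/n is above the triangle threshold p ~ 1/n. Asymptotically E[X] ~ (c³/6)·n^{3(1−α)} = (3³/6)·n^{1} → ∞; triangles are abundant w.h.p.

E[X] ≈ 904.544118; in regime p = Θ(1/n^{2/3}) E[X] diverges (above the triangle threshold p ~ 1/n).


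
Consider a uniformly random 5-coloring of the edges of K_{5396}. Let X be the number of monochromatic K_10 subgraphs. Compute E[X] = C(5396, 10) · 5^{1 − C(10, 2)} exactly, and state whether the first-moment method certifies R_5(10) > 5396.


E[X] = C(5396, 10) · 5^{1 − 45} = 5719162629614115244962800316916 · 5^{−44} = 5719162629614115244962800316916/5684341886080801486968994140625.
As a reduced fraction: E[X] = 5719162629614115244962800316916/5684341886080801486968994140625 ≈ 1.0061.
Is E[X] < 1? NO.
Since E[X] ≥ 1, the first-moment bound is inconclusive at n = 5396; it does NOT by itself certify R_5(10) > 5396.

E[X] = 5719162629614115244962800316916/5684341886080801486968994140625 ≈ 1.0061; E[X] ≥ 1; first-moment method inconclusive here.


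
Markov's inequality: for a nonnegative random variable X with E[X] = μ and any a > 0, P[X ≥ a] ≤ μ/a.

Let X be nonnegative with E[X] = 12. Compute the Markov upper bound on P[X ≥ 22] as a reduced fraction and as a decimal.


μ = E[X] = 12, a = 22.
Markov: P[X ≥ 22] ≤ μ/a = (12)/22 = 6/11.
Numerically: ≈ 0.545455.
(Since a = 22 > μ = 12.000000, the bound 6/11 is < 1 and informative.)

P[X ≥ 22] ≤ 6/11 ≈ 0.545455.


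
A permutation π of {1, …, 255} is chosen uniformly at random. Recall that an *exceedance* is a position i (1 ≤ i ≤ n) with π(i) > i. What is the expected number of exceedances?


Write X = Σ_{i=1}^{255} X_i, where X_i = 1_{π(i) > i}.
For each fixed i, π(i) is uniform over {1, …, 255} (marginal of a uniform permutation), so P[π(i) > i] = (n − i)/n. Summing: Σ_{i=1}^{255} (n − i)/n = (0 + 1 + … + 254)/255 = 255(255 − 1)/(2·255) = (255 − 1)/2.
Hence E[X] = Σ_{i=1}^{255} (255 − i)/255 = 127 ≈ 127.000000.

E[X] = 127 = 127.000000.


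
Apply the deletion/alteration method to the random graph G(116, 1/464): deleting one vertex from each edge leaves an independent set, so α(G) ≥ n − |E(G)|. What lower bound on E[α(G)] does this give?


E[|E(G)|] = C(116, 2)·p = 6670 · (1/464) = 115/8.
E[α(G)] ≥ n − E[|E(G)|] = 116 − 115/8 = 813/8.
Numerically: ≈ 101.62500.
(This is only a lower bound; the true E[α(G)] may be larger.)

E[α(G)] ≥ 813/8 ≈ 101.62500.


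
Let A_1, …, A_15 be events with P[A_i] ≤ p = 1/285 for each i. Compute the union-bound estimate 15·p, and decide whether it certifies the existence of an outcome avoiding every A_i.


Union bound: P[∪_{i=1}^{15} A_i] ≤ Σ_i P[A_i] ≤ 15·p = 15·(1/285) = 1/19.
Numerically: 1/19 ≈ 0.052632.
Is 1/19 < 1? YES.
Since P[∪ A_i] ≤ 1/19 < 1, the complement has P[∩ A_i^c] ≥ 1 − 1/19 = 18/19 > 0, so some outcome avoids every A_i.

15·p = 1/19 ≈ 0.052632; existence CERTIFIED by the union bound.


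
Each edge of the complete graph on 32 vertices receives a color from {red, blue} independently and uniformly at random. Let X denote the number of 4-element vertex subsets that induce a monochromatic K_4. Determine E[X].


Let X = Σ_S X_S over the C(32, 4) = 35960 subsets S of size 4, where X_S = 1 if the K_4 on S is monochromatic.
For a fixed S, the K_4 on S has C(4, 2) = 6 edges. P[all 6 edges red] = (1/2)^6, and likewise for blue, so P[monochromatic] = 2·(1/2)^6 = 2^{1 − 6} = 1/32.
By linearity of expectation: E[X] = C(32, 4) · 2^{1 − 6} = 35960 · 1/32 = 4495/4.
Numerically: E[X] ≈ 1123.75000.

E[X] = C(32,4)·2^(1−C(4,2)) = 4495/4 ≈ 1123.75000.


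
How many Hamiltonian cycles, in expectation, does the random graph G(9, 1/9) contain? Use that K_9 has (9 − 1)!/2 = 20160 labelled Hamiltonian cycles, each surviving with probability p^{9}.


K_9 has (9 − 1)!/2 = 20160 labelled Hamiltonian cycles.
For each such Hamiltonian cycle H, let X_H = 1 if all 9 edges of H are present in G. Then P[X_H = 1] = p^{9} = (1/9)^{9} = 1/387420489.
By linearity of expectation: E[X] = Σ_H E[X_H] = 20160 · p^{9} = 20160 · 1/387420489 = 2240/43046721.
Numerically: E[X] ≈ 5.20365e-05.

E[X] = 20160 · (1/9)^{9} = 2240/43046721 ≈ 5.20365e-05.


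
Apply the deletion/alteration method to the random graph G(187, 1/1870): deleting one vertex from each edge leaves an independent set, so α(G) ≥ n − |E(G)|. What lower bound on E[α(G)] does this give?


E[|E(G)|] = C(187, 2)·p = 17391 · (1/1870) = 93/10.
E[α(G)] ≥ n − E[|E(G)|] = 187 − 93/10 = 1777/10.
Numerically: ≈ 177.70000.
(This is only a lower bound; the true E[α(G)] may be larger.)

E[α(G)] ≥ 1777/10 ≈ 177.70000.


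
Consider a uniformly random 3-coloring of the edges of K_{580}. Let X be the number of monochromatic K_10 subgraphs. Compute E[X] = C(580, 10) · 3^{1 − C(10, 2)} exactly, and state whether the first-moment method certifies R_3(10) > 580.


E[X] = C(580, 10) · 3^{1 − 45} = 1098085496704252547920 · 3^{−44} = 1098085496704252547920/984770902183611232881.
As a reduced fraction: E[X] = 1098085496704252547920/984770902183611232881 ≈ 1.11507.
Is E[X] < 1? NO.
Since E[X] ≥ 1, the first-moment bound is inconclusive at n = 580; it does NOT by itself certify R_3(10) > 580.

E[X] = 1098085496704252547920/984770902183611232881 ≈ 1.11507; E[X] ≥ 1; first-moment method inconclusive here.


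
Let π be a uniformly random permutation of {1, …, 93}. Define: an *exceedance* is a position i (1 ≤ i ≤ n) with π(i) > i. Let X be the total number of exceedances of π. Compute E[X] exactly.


Write X = Σ_{i=1}^{93} X_i, where X_i = 1_{π(i) > i}.
For each fixed i, π(i) is uniform over {1, …, 93} (marginal of a uniform permutation), so P[π(i) > i] = (n − i)/n. Summing: Σ_{i=1}^{93} (n − i)/n = (0 + 1 + … + 92)/93 = 93(93 − 1)/(2·93) = (93 − 1)/2.
Hence E[X] = Σ_{i=1}^{93} (93 − i)/93 = 46 ≈ 46.00000.

E[X] = 46 = 46.00000.


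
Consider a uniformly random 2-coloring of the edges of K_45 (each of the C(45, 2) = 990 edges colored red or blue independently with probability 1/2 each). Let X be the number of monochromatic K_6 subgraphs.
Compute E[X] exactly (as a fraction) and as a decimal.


Let X = Σ_S X_S over the C(45, 6) = 8145060 subsets S of size 6, where X_S = 1 if the K_6 on S is monochromatic.
For a fixed S, the K_6 on S has C(6, 2) = 15 edges. P[all 15 edges red] = (1/2)^15, and likewise for blue, so P[monochromatic] = 2·(1/2)^15 = 2^{1 − 15} = 1/16384.
By linearity: E[X] = C(45, 6) · 2^{1 − 15} = 8145060 · 1/16384 = 2036265/4096.
Numerically: E[X] ≈ 497.135010.

E[X] = C(45,6)·2^(1−C(6,2)) = 2036265/4096 ≈ 497.135010.


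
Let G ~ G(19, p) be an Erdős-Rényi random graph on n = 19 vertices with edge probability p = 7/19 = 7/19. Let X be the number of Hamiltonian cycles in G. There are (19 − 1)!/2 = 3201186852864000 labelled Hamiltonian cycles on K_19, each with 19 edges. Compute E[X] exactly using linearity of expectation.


K_19 has (19 − 1)!/2 = 3201186852864000 labelled Hamiltonian cycles.
For each such Hamiltonian cycle H, let X_H = 1 if all 19 edges of H are present in G. Then P[X_H = 1] = p^{19} = (7/19)^{19} = 11398895185373143/1978419655660313589123979.
By linearity: E[X] = Σ_H E[X_H] = 3201186852864000 · p^{19} = 3201186852864000 · 11398895185373143/1978419655660313589123979 = 36489993404591253525678231552000/1978419655660313589123979.
Numerically: E[X] ≈ 1.8444e+07.

E[X] = 3201186852864000 · (7/19)^{19} = 36489993404591253525678231552000/1978419655660313589123979 ≈ 1.8444e+07.


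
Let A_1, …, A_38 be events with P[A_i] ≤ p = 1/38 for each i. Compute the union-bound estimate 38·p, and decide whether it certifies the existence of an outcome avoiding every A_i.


Union bound: P[∪_{i=1}^{38} A_i] ≤ Σ_i P[A_i] ≤ 38·p = 38·(1/38) = 1.
Numerically: 1 ≈ 1.000.
Is 1 < 1? NO.
Since the bound 1 is ≥ 1, the union bound is uninformative here; it does NOT by itself certify existence.

38·p = 1 ≈ 1.000; existence NOT certified by the union bound.
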